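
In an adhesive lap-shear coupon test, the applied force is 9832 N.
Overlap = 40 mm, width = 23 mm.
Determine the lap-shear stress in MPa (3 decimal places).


stress = F / (overlap * width)
= 9832 / (40 * 23)
= 10.687 MPa

10.687


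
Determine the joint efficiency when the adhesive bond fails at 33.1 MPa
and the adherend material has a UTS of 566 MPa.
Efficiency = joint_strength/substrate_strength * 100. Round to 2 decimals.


Joint efficiency = 33.1 / 566 * 100
= 5.85%

5.85


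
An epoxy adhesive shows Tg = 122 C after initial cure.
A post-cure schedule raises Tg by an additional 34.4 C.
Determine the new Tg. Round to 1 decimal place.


New Tg = 122 + 34.4
= 156.4 C

156.4


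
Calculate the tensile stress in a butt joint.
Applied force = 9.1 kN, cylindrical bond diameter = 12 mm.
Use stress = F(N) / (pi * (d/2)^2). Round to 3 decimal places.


A = pi * 6.0^2 = 113.0973 mm^2
sigma = 9100.0 / 113.0973 = 80.462 MPa

80.462


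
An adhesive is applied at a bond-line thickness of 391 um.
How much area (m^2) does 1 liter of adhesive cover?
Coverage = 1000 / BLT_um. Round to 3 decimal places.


Coverage = 1000 / 391 = 2.558 m^2

2.558


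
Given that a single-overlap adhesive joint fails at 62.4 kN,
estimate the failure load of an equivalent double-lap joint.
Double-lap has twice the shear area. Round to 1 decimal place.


Double-lap factor = 2
Expected load = 62.4 * 2 = 124.8 kN

124.8


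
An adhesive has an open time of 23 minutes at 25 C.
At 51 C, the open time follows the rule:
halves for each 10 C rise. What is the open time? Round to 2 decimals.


Factor = 2^((51-25)/10) = 6.0629
Open time = 23 / 6.0629 = 3.79 min

3.79


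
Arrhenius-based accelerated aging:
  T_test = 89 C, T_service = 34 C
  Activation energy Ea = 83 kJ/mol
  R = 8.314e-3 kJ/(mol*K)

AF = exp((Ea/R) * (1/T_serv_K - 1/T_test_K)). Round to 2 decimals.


T_test_K = 362.15, T_serv_K = 307.15
AF = exp((83/8.314e-3) * (1/307.15 - 1/362.15))
= 139.24

139.24


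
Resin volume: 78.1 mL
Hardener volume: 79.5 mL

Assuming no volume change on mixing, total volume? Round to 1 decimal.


V_total = 78.1 + 79.5 = 157.6 mL

157.6


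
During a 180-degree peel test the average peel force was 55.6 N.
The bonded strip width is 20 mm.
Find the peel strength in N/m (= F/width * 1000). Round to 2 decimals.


Peel strength = F/width * 1000
= 55.6 / 20 * 1000
= 2780.00 N/m

2780.00


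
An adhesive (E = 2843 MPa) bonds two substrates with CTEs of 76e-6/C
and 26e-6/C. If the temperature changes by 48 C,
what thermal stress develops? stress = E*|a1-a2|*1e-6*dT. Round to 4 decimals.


Stress = 2843 * |76 - 26| * 1e-6 * 48
= 6.8232 MPa

6.8232


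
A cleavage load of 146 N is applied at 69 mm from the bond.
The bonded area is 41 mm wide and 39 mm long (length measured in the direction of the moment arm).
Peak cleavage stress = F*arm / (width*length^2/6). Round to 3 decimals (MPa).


Moment = 146 * 69 = 10074 N*mm
Section modulus = 41 * 1521 / 6 = 62361 / 6 mm^3
Stress = 10074 / (62361 / 6) = 60444 / 62361
= 0.969 MPa

0.969


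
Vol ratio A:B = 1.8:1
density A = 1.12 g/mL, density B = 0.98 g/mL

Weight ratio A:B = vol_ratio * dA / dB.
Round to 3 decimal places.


Weight ratio = 1.8 * 1.12 / 0.98
= 2.057

2.057


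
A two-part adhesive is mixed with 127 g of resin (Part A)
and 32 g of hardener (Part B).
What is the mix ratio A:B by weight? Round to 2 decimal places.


Mix ratio = mass_A / mass_B
= 127 / 32
= 3.97

3.97


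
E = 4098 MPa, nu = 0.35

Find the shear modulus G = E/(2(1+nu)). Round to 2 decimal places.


G = 4098 / (2 * 1.35)
= 1517.78 MPa

1517.78


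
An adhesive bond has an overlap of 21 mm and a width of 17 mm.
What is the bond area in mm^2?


Bond area = overlap * width
= 21 * 17
= 357 mm^2

357


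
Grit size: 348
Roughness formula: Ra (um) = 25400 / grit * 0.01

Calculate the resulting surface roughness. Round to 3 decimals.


Ra = 25400 / 348 * 0.01
= 0.730 um

0.730


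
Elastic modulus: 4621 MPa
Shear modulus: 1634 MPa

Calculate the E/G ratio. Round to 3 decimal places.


E / G = 4621 / 1634 = 2.828

2.828


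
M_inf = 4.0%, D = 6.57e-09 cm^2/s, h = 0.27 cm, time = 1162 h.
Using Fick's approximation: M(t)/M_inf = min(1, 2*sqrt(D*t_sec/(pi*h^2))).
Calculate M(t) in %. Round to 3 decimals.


t = 4183200 s
ratio = min(1, 2*sqrt(6.57e-09*4183200/(pi*0.0729)))
= 0.692833
M(t) = 4.0 * 0.692833 = 2.771%

2.771


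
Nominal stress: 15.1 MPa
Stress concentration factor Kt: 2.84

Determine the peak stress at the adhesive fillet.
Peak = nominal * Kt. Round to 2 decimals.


Peak stress = 15.1 * 2.84
= 42.88 MPa

42.88


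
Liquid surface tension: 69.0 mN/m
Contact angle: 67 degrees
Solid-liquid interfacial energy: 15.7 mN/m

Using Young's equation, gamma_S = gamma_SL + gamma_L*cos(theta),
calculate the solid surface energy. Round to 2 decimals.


gamma_S = 15.7 + 69.0 * cos(67)
= 42.66 mN/m

42.66


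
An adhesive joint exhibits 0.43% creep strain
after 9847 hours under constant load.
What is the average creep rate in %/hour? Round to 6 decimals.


Creep rate = strain / time
= 0.43 / 9847
= 0.000044 %/h

0.000044


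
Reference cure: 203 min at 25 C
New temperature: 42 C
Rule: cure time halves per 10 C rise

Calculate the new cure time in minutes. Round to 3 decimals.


factor = 2^((42-25)/10) = 3.2490
t_new = 203 / 3.2490 = 62.481 min

62.481


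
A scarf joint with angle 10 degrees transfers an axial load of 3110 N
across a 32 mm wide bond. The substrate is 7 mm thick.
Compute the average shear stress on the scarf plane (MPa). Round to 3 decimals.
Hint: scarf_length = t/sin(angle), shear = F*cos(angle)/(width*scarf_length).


scarf_length = 7 / sin(10 deg) = 40.3114 mm
cos(10 deg) = 0.984808
shear stress = 3110 * 0.984808 / (32 * 40.3114)
= 2.374 MPa

2.374


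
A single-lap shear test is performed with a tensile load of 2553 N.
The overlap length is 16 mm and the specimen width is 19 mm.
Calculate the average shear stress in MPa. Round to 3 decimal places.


Shear stress = F / (overlap * width)
= 2553 / (16 * 19)
= 2553 / 304
= 8.398 MPa

8.398


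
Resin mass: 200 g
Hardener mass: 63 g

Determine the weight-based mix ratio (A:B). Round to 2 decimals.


Ratio = 200 / 63 = 3.17

3.17


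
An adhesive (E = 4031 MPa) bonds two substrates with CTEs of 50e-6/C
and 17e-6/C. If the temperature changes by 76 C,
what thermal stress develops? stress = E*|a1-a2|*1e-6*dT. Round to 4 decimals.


Stress = 4031 * |50 - 17| * 1e-6 * 76
= 10.1097 MPa

10.1097


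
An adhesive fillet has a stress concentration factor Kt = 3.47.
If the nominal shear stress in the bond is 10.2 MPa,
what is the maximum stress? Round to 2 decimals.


Max stress = 10.2 * 3.47 = 35.39 MPa

35.39


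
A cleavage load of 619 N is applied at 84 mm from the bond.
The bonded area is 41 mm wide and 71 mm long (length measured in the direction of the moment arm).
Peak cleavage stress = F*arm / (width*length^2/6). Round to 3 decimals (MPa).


Moment = 619 * 84 = 51996 N*mm
Section modulus = 41 * 5041 / 6 = 206681 / 6 mm^3
Stress = 51996 / (206681 / 6) = 311976 / 206681
= 1.509 MPa

1.509


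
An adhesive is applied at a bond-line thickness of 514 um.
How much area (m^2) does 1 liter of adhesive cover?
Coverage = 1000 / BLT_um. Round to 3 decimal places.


Coverage = 1000 / 514 = 1.946 m^2

1.946


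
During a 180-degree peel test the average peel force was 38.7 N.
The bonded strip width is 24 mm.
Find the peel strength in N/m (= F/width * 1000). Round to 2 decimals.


Peel strength = F/width * 1000
= 38.7 / 24 * 1000
= 1612.50 N/m

1612.50


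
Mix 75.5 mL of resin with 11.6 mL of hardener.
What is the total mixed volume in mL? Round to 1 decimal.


Total = 75.5 + 11.6 = 87.1 mL

87.1


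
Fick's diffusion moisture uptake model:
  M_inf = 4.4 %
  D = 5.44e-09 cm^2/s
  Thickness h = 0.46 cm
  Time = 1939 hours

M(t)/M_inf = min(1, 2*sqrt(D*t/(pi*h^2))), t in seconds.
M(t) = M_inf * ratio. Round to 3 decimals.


t_sec = 1939 * 3600 = 6980400
ratio = 2*sqrt(5.44e-09*6980400/(pi*0.46^2))
= min(1, 0.478010)
= 0.478010
M(t) = 4.4 * 0.478010 = 2.103 %

2.103


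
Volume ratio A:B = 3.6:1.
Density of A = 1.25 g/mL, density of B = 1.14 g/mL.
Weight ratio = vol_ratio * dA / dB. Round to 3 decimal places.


Wt ratio = 3.6 * 1.25 / 1.14
= 3.947

3.947


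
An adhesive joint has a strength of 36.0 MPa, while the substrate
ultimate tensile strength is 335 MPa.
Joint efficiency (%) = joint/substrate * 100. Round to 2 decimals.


Efficiency = 36.0 / 335 * 100
= 10.75%

10.75


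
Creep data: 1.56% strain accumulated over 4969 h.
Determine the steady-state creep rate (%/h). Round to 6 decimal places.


Rate = 1.56 / 4969 = 0.000314 %/h

0.000314


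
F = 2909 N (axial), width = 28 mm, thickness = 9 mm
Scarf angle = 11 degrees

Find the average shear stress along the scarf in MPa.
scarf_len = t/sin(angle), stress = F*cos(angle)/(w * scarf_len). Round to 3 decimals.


scarf_len = 9/sin(11 deg) = 47.1676
cos(11 deg) = 0.981627
stress = 2909*0.981627/(28*47.1676) = 2.162 MPa

2.162


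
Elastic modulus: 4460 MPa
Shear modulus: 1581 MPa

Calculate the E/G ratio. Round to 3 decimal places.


E / G = 4460 / 1581 = 2.821

2.821


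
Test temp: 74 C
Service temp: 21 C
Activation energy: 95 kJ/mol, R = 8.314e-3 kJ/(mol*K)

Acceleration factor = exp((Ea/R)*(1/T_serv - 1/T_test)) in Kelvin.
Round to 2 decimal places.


AF = exp((95/0.008314)*(1/294.15 - 1/347.15))
= 376.40

376.40


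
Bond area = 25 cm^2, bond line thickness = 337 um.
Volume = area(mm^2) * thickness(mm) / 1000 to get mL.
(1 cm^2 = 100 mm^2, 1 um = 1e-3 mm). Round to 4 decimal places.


area_mm2 = 25 * 100 = 2500
blt_mm = 337 * 1e-3 = 0.337
vol_mm3 = 2500 * 0.337 = 842.5
vol_mL = 842.5 / 1000 = 0.8425 mL

0.8425


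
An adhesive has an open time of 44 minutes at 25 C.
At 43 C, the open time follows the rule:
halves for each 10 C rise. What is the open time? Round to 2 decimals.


Factor = 2^((43-25)/10) = 3.4822
Open time = 44 / 3.4822 = 12.64 min

12.64


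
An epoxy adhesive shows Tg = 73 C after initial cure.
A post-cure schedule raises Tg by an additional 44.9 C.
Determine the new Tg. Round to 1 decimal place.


New Tg = 73 + 44.9
= 117.9 C

117.9


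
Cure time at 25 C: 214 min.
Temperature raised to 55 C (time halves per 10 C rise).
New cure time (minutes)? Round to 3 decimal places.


Acceleration factor = 2^(30/10) = 8.0000
New time = 214 / 8.0000 = 26.750 min

26.750


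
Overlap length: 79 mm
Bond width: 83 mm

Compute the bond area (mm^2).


Bond area = 79 * 83 = 6557 mm^2

6557


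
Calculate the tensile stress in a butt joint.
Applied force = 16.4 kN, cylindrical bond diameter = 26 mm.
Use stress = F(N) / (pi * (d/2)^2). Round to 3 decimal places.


A = pi * 13.0^2 = 530.9292 mm^2
sigma = 16400.0 / 530.9292 = 30.889 MPa

30.889


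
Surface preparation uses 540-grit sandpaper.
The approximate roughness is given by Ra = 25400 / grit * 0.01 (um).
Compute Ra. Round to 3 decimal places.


Ra = 25400 / 540 * 0.01
= 254 / 540
= 0.470 um

0.470


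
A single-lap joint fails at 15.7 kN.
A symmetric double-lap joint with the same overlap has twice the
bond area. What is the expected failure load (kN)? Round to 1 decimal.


Double-lap load = 2 * 15.7 = 31.4 kN

31.4


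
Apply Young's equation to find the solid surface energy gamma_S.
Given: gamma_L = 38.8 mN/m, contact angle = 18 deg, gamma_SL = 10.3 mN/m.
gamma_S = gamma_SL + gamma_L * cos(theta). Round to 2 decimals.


theta_rad = 18 * pi/180 = 0.314159
gamma_S = 10.3 + 38.8 * cos(0.314159)
= 47.20 mN/m

47.20


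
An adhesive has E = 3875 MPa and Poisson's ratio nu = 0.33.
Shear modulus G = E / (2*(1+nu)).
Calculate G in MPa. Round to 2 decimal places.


G = 3875 / (2*(1+0.33))
= 3875 / 2.66
= 1456.77 MPa

1456.77


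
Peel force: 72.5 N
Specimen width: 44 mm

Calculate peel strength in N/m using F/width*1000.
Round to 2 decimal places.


Peel strength = 72.5 / 44 * 1000 = 1647.73 N/m

1647.73


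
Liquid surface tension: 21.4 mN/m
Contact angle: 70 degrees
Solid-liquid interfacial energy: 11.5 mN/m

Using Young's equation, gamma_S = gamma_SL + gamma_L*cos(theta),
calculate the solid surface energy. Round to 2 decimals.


gamma_S = 11.5 + 21.4 * cos(70)
= 18.82 mN/m

18.82


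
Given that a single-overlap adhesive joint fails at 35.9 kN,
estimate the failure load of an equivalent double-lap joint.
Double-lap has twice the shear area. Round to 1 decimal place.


Double-lap factor = 2
Expected load = 35.9 * 2 = 71.8 kN

71.8


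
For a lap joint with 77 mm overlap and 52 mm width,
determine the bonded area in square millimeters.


Area = 77 * 52 = 4004 mm^2

4004


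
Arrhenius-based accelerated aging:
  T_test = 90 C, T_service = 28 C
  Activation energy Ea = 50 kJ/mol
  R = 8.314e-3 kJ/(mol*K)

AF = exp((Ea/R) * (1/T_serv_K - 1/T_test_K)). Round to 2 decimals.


T_test_K = 363.15, T_serv_K = 301.15
AF = exp((50/8.314e-3) * (1/301.15 - 1/363.15))
= 30.25

30.25


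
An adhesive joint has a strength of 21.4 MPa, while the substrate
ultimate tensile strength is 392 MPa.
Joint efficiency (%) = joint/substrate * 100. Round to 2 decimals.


Efficiency = 21.4 / 392 * 100
= 5.46%

5.46


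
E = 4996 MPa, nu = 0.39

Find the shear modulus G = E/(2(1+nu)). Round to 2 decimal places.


G = 4996 / (2 * 1.39)
= 1797.12 MPa

1797.12


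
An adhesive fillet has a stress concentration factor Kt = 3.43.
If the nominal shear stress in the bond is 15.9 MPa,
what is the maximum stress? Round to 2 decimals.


Max stress = 15.9 * 3.43 = 54.54 MPa

54.54


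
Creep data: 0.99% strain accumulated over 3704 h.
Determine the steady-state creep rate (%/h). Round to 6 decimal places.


Rate = 0.99 / 3704 = 0.000267 %/h

0.000267


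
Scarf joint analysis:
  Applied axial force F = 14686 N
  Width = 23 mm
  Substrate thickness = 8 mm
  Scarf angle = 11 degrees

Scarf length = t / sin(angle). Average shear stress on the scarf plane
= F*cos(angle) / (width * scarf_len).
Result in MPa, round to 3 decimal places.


Scarf length = 8 / sin(11 deg) = 41.9267 mm
cos(11 deg) = 0.981627
Shear = 14686 * 0.981627 / (23 * 41.9267)
= 14.950 MPa

14.950


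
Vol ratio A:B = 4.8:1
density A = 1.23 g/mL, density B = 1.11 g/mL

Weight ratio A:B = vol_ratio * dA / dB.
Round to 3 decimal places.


Weight ratio = 4.8 * 1.23 / 1.11
= 5.319

5.319


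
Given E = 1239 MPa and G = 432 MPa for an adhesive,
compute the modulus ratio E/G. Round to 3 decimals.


E/G ratio = 1239 / 432 = 2.868

2.868


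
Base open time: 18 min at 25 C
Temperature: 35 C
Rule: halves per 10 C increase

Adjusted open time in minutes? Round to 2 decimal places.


Acceleration = 2^((35-25)/10) = 2.0000
Open time = 18 / 2.0000 = 9.00 min

9.00


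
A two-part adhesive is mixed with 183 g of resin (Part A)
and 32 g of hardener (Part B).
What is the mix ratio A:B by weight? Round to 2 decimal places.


Mix ratio = mass_A / mass_B
= 183 / 32
= 5.72

5.72


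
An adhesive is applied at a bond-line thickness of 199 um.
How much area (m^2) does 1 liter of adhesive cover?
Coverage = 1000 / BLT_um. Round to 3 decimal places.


Coverage = 1000 / 199 = 5.025 m^2

5.025


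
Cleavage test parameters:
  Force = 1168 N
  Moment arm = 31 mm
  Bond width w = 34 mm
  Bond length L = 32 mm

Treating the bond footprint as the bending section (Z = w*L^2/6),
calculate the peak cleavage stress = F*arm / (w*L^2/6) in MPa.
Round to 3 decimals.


M = 1168 * 31 = 36208 N*mm
Z = 34 * 32^2 / 6 = 34816 / 6 mm^3
sigma = M / Z = 6 * 36208 / 34816 = 217248 / 34816
= 6.240 MPa

6.240


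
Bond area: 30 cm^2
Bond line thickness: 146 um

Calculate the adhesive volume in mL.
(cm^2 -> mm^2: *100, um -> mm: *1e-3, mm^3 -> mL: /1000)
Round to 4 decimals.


V = 30*100 * 146*1e-3 / 1000
= 0.4380 mL

0.4380


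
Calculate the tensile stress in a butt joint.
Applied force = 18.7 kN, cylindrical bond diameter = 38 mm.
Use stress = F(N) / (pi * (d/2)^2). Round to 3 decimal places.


A = pi * 19.0^2 = 1134.1149 mm^2
sigma = 18700.0 / 1134.1149 = 16.489 MPa

16.489


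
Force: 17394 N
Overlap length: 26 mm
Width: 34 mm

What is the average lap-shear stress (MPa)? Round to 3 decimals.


Average shear stress = F / (overlap * width)
= 17394 / (26 * 34)
= 19.676 MPa

19.676


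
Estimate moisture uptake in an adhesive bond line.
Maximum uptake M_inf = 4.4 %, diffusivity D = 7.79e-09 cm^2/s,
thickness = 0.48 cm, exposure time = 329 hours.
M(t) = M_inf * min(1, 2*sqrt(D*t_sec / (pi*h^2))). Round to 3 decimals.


Convert time: 329 h = 1184400 s
ratio = min(1, 2*sqrt(7.79e-09*1184400/(pi*0.48^2)))
= 0.225804
M(t) = 4.4 * 0.225804 = 0.994%

0.994


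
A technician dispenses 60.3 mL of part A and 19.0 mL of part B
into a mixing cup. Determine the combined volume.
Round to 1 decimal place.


Combined volume = 60.3 + 19.0
= 79.3 mL

79.3


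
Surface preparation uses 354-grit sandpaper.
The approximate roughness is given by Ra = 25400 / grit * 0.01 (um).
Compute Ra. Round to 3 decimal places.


Ra = 25400 / 354 * 0.01
= 254 / 354
= 0.718 um

0.718


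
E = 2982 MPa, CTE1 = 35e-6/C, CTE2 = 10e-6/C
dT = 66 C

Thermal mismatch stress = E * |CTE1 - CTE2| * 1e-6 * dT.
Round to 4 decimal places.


= 2982 * 25e-6 * 66
= 4.9203 MPa

4.9203


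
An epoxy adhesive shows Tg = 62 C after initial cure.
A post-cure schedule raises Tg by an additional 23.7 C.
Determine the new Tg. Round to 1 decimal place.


New Tg = 62 + 23.7
= 85.7 C

85.7


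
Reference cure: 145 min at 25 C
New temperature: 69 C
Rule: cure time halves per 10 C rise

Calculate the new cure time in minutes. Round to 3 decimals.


factor = 2^((69-25)/10) = 21.1121
t_new = 145 / 21.1121 = 6.868 min

6.868


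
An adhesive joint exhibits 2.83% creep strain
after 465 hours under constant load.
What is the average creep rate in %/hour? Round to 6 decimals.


Creep rate = strain / time
= 2.83 / 465
= 0.006086 %/h

0.006086


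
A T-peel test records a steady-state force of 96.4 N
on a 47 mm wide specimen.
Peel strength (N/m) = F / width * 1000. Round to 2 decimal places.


Peel strength = 96.4 / 47 * 1000
= 2051.06 N/m

2051.06


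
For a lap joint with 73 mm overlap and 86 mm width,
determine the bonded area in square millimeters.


Area = 73 * 86 = 6278 mm^2

6278


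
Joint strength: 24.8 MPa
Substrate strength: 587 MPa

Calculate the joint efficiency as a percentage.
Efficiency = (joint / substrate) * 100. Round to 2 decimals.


Efficiency = (24.8 / 587) * 100 = 4.22%

4.22


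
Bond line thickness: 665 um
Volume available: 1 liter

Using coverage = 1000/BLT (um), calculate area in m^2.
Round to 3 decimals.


1 L = 1e6 mm^3, thickness = 665 um = 0.665 mm
Area = 1e6 / 0.665 mm^2 = (1e6 / 0.665) / 1e6 m^2 = 1000 / 665 m^2
= 1.504 m^2

1.504


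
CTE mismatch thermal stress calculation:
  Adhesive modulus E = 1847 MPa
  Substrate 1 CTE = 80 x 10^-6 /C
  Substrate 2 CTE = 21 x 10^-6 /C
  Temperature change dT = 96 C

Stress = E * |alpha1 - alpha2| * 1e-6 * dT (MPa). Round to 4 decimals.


delta_alpha = |80 - 21| = 59 x 10^-6/C
Stress = 1847 * 59e-6 * 96
= 10.4614 MPa

10.4614


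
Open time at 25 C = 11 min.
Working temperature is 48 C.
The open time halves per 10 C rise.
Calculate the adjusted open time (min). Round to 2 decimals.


factor = 2^((48 - 25) / 10) = 4.9246
ot = 11 / 4.9246 = 2.23 min

2.23


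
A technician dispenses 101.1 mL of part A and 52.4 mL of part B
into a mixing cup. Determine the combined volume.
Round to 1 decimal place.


Combined volume = 101.1 + 52.4
= 153.5 mL

153.5


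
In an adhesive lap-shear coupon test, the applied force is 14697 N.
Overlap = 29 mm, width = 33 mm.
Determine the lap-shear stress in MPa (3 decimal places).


stress = F / (overlap * width)
= 14697 / (29 * 33)
= 15.357 MPa

15.357


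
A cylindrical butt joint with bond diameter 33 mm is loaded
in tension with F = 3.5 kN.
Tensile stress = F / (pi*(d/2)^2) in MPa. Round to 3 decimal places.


Area = pi * (33/2)^2 = 855.2986 mm^2
Stress = 3.5*1000 / 855.2986
= 4.092 MPa

4.092


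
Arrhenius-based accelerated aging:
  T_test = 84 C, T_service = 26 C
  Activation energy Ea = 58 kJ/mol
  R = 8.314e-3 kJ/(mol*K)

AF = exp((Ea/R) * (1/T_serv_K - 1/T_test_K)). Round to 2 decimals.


T_test_K = 357.15, T_serv_K = 299.15
AF = exp((58/8.314e-3) * (1/299.15 - 1/357.15))
= 44.13

44.13


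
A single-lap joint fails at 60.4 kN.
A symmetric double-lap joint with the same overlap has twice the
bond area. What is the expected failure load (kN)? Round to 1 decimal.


Double-lap load = 2 * 60.4 = 120.8 kN

120.8


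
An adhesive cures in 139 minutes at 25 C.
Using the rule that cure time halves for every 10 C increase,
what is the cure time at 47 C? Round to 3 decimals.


Factor = 2^((47 - 25) / 10) = 4.5948
Cure time = 139 / 4.5948
= 30.252 minutes

30.252


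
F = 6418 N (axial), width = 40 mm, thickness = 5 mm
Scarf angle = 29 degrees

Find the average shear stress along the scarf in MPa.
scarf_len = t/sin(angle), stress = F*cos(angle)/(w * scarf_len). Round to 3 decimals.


scarf_len = 5/sin(29 deg) = 10.3133
cos(29 deg) = 0.874620
stress = 6418*0.874620/(40*10.3133) = 13.607 MPa

13.607


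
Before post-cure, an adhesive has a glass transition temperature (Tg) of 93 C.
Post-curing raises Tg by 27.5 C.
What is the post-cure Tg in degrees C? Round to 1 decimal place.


Tg_post = Tg_base + delta_Tg
= 93 + 27.5
= 120.5 C

120.5


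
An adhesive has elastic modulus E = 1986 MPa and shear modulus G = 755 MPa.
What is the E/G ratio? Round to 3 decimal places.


E/G = 1986 / 755 = 2.630

2.630


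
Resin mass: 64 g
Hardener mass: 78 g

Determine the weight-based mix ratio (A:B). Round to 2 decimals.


Ratio = 64 / 78 = 0.82

0.82


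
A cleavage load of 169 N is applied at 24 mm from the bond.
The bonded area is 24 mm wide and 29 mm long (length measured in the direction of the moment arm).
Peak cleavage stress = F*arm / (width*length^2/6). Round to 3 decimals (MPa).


Moment = 169 * 24 = 4056 N*mm
Section modulus = 24 * 841 / 6 = 20184 / 6 mm^3
Stress = 4056 / (20184 / 6) = 24336 / 20184
= 1.206 MPa

1.206


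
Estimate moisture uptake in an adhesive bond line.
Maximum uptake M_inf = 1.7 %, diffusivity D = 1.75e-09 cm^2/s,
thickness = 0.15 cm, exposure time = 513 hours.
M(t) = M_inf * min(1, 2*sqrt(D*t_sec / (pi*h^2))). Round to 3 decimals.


Convert time: 513 h = 1846800 s
ratio = min(1, 2*sqrt(1.75e-09*1846800/(pi*0.15^2)))
= 0.427654
M(t) = 1.7 * 0.427654 = 0.727%

0.727


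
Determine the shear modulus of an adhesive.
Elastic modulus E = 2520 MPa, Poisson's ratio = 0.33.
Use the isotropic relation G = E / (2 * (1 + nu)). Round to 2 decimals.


G = 2520 / (2*(1+0.33)) = 2520 / 2.66
= 947.37 MPa

947.37


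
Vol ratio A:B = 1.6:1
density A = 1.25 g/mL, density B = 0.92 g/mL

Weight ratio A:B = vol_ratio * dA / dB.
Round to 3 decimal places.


Weight ratio = 1.6 * 1.25 / 0.92
= 2.174

2.174


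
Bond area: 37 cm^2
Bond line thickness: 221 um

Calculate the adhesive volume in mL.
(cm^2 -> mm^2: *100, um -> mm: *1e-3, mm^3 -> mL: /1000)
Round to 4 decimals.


V = 37*100 * 221*1e-3 / 1000
= 0.8177 mL

0.8177


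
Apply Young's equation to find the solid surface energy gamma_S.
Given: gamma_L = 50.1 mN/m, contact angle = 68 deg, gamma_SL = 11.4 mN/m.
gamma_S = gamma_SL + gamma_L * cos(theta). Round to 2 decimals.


theta_rad = 68 * pi/180 = 1.186824
gamma_S = 11.4 + 50.1 * cos(1.186824)
= 30.17 mN/m

30.17


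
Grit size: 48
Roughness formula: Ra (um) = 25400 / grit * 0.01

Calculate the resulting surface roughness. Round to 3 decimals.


Ra = 25400 / 48 * 0.01
= 5.292 um

5.292


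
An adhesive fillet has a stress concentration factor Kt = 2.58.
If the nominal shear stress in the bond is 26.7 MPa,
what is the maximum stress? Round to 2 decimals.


Max stress = 26.7 * 2.58 = 68.89 MPa

68.89


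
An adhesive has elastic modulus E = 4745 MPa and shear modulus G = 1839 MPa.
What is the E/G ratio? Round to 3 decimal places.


E/G = 4745 / 1839 = 2.580

2.580


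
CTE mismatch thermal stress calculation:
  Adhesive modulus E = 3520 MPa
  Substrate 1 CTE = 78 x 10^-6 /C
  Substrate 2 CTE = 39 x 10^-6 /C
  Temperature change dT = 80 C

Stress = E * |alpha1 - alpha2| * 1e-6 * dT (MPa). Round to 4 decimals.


delta_alpha = |78 - 39| = 39 x 10^-6/C
Stress = 3520 * 39e-6 * 80
= 10.9824 MPa

10.9824


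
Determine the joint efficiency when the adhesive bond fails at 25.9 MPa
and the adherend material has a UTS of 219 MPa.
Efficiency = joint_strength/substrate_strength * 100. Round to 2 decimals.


Joint efficiency = 25.9 / 219 * 100
= 11.83%

11.83


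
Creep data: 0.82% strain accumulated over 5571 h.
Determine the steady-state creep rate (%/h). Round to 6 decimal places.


Rate = 0.82 / 5571 = 0.000147 %/h

0.000147


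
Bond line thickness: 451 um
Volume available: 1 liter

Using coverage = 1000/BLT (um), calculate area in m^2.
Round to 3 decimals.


1 L = 1e6 mm^3, thickness = 451 um = 0.451 mm
Area = 1e6 / 0.451 mm^2 = (1e6 / 0.451) / 1e6 m^2 = 1000 / 451 m^2
= 2.217 m^2

2.217


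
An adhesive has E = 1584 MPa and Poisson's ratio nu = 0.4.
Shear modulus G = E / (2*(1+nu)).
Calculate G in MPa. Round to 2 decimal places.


G = 1584 / (2*(1+0.4))
= 1584 / 2.80
= 565.71 MPa

565.71


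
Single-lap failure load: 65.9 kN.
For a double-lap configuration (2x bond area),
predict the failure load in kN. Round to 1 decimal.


Failure load = 65.9 * 2 = 131.8 kN

131.8


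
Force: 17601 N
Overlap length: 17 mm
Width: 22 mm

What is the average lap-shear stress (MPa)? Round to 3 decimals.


Average shear stress = F / (overlap * width)
= 17601 / (17 * 22)
= 47.061 MPa

47.061


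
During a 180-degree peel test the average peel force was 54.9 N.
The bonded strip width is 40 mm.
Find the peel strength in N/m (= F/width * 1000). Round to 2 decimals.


Peel strength = F/width * 1000
= 54.9 / 40 * 1000
= 1372.50 N/m

1372.50


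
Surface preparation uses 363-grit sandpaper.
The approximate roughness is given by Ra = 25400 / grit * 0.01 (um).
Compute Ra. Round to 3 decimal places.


Ra = 25400 / 363 * 0.01
= 254 / 363
= 0.700 um

0.700


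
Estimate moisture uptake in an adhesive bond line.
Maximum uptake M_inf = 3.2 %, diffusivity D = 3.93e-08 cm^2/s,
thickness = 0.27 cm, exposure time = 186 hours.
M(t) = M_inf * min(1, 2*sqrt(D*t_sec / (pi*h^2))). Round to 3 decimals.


Convert time: 186 h = 669600 s
ratio = min(1, 2*sqrt(3.93e-08*669600/(pi*0.27^2)))
= 0.677946
M(t) = 3.2 * 0.677946 = 2.169%

2.169


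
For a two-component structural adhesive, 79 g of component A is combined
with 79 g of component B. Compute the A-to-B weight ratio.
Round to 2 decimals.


Weight ratio A:B = 79 / 79
= 1.00

1.00


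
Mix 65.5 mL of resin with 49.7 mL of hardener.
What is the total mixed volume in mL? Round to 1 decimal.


Total = 65.5 + 49.7 = 115.2 mL

115.2


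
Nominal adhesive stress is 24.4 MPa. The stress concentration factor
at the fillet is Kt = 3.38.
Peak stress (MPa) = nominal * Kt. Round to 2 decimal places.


Peak = 24.4 * 3.38 = 82.47 MPa

82.47


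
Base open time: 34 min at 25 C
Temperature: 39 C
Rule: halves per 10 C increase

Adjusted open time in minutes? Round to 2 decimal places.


Acceleration = 2^((39-25)/10) = 2.6390
Open time = 34 / 2.6390 = 12.88 min

12.88


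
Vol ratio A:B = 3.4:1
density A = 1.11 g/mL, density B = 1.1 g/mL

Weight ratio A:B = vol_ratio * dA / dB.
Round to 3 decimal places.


Weight ratio = 3.4 * 1.11 / 1.1
= 3.431

3.431


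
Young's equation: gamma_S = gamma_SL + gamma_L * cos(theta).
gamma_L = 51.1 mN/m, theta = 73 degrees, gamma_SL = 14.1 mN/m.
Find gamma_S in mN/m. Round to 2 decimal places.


cos(73 deg) = 0.292372
gamma_S = 14.1 + 51.1 * 0.292372
= 29.04 mN/m

29.04


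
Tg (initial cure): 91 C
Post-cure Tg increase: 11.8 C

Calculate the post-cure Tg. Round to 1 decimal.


Post-cure Tg = 91 + 11.8 = 102.8 C

102.8


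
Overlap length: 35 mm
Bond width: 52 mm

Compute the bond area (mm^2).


Bond area = 35 * 52 = 1820 mm^2

1820


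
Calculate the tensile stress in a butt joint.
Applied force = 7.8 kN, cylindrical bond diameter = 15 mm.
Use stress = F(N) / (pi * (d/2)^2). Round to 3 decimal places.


A = pi * 7.5^2 = 176.7146 mm^2
sigma = 7800.0 / 176.7146 = 44.139 MPa

44.139


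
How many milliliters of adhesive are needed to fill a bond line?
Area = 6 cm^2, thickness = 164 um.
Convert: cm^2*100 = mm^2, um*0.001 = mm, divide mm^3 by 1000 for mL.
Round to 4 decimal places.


= (6 * 100) * (164 * 0.001) / 1000
= 0.0984 mL

0.0984


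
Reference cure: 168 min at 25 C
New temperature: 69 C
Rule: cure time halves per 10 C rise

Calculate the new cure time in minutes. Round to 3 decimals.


factor = 2^((69-25)/10) = 21.1121
t_new = 168 / 21.1121 = 7.958 min

7.958


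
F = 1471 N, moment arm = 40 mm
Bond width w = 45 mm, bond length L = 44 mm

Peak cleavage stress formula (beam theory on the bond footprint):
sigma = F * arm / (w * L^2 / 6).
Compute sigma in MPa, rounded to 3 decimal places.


sigma = (1471 * 40) / (45 * 1936 / 6)
= 58840 * 6 / 87120
= 353040 / 87120
= 4.052 MPa

4.052


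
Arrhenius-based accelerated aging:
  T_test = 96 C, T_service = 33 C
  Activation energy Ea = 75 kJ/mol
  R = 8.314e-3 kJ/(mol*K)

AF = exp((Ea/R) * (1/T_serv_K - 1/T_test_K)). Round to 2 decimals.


T_test_K = 369.15, T_serv_K = 306.15
AF = exp((75/8.314e-3) * (1/306.15 - 1/369.15))
= 152.73

152.73


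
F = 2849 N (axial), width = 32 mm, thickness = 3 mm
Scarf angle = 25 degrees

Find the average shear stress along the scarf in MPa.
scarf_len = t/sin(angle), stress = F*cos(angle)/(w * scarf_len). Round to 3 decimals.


scarf_len = 3/sin(25 deg) = 7.0986
cos(25 deg) = 0.906308
stress = 2849*0.906308/(32*7.0986) = 11.367 MPa

11.367


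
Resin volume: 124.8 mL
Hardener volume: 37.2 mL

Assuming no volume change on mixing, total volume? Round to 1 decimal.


V_total = 124.8 + 37.2 = 162.0 mL

162.0


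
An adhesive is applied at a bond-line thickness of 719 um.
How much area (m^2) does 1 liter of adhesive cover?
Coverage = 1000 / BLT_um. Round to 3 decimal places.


Coverage = 1000 / 719 = 1.391 m^2

1.391


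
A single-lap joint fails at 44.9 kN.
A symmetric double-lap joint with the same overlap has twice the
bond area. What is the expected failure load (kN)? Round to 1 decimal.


Double-lap load = 2 * 44.9 = 89.8 kN

89.8


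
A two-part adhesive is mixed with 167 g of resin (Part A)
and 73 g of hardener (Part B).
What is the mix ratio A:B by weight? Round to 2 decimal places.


Mix ratio = mass_A / mass_B
= 167 / 73
= 2.29

2.29


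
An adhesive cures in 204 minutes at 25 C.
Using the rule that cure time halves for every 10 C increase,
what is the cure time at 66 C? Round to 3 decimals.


Factor = 2^((66 - 25) / 10) = 17.1484
Cure time = 204 / 17.1484
= 11.896 minutes

11.896


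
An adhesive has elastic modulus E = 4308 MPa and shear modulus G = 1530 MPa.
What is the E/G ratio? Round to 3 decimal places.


E/G = 4308 / 1530 = 2.816

2.816


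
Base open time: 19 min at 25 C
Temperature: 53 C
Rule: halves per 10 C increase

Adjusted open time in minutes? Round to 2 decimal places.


Acceleration = 2^((53-25)/10) = 6.9644
Open time = 19 / 6.9644 = 2.73 min

2.73


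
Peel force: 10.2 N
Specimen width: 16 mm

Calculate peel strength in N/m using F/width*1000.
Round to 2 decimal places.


Peel strength = 10.2 / 16 * 1000 = 637.50 N/m

637.50


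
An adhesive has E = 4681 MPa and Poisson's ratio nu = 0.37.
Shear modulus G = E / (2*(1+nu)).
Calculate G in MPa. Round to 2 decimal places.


G = 4681 / (2*(1+0.37))
= 4681 / 2.74
= 1708.39 MPa

1708.39


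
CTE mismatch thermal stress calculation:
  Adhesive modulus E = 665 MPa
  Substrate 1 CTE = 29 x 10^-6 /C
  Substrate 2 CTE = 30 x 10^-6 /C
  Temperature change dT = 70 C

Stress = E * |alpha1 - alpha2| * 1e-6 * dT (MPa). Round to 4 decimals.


delta_alpha = |29 - 30| = 1 x 10^-6/C
Stress = 665 * 1e-6 * 70
= 0.0466 MPa

0.0466


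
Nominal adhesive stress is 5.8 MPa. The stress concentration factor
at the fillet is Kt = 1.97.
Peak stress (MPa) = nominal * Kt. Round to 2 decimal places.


Peak = 5.8 * 1.97 = 11.43 MPa

11.43


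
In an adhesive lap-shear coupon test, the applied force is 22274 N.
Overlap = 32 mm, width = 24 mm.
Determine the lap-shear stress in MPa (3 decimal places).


stress = F / (overlap * width)
= 22274 / (32 * 24)
= 29.003 MPa

29.003


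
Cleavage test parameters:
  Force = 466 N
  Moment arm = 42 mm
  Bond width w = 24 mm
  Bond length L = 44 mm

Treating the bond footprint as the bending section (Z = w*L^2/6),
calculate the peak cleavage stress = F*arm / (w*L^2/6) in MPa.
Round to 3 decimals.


M = 466 * 42 = 19572 N*mm
Z = 24 * 44^2 / 6 = 46464 / 6 mm^3
sigma = M / Z = 6 * 19572 / 46464 = 117432 / 46464
= 2.527 MPa

2.527


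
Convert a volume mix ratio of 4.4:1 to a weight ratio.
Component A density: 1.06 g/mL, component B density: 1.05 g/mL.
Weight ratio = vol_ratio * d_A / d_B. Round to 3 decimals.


= 4.4 * 1.06 / 1.05 = 4.442

4.442


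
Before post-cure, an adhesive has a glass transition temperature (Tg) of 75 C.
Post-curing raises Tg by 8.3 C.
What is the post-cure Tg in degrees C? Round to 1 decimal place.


Tg_post = Tg_base + delta_Tg
= 75 + 8.3
= 83.3 C

83.3


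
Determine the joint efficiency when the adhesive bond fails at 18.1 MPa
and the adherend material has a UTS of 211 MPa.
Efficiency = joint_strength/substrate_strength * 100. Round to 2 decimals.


Joint efficiency = 18.1 / 211 * 100
= 8.58%

8.58


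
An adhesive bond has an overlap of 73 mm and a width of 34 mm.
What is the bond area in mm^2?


Bond area = overlap * width
= 73 * 34
= 2482 mm^2

2482


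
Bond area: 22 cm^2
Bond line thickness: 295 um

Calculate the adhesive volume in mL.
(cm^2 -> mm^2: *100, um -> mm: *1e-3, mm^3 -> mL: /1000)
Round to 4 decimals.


V = 22*100 * 295*1e-3 / 1000
= 0.6490 mL

0.6490


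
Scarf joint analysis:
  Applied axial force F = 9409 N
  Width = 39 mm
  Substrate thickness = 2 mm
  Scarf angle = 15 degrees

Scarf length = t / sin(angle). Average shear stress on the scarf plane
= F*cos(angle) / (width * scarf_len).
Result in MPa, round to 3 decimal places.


Scarf length = 2 / sin(15 deg) = 7.7274 mm
cos(15 deg) = 0.965926
Shear = 9409 * 0.965926 / (39 * 7.7274)
= 30.157 MPa

30.157


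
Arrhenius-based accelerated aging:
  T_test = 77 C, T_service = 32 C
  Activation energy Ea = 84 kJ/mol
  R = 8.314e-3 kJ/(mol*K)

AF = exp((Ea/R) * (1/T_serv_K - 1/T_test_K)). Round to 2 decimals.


T_test_K = 350.15, T_serv_K = 305.15
AF = exp((84/8.314e-3) * (1/305.15 - 1/350.15))
= 70.47

70.47


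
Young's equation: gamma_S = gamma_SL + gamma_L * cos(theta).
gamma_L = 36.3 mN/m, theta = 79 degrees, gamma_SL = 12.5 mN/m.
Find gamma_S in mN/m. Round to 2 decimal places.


cos(79 deg) = 0.190809
gamma_S = 12.5 + 36.3 * 0.190809
= 19.43 mN/m

19.43


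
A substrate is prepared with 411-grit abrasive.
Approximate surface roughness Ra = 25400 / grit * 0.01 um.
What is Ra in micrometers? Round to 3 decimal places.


Ra = 25400 / 411 * 0.01 = 0.618 um

0.618


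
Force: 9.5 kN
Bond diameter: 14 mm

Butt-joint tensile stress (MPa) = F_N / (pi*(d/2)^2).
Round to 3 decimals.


F_N = 9.5 * 1000 = 9500.0 N
A = pi*(7.0)^2 = 153.9380 mm^2
stress = 9500.0 / 153.9380 = 61.713 MPa

61.713


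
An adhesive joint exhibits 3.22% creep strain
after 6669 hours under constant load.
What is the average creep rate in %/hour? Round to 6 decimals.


Creep rate = strain / time
= 3.22 / 6669
= 0.000483 %/h

0.000483


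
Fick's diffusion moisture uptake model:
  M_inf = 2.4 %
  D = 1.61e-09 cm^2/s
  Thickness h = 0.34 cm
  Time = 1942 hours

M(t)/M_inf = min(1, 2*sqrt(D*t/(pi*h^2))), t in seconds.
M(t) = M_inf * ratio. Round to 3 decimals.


t_sec = 1942 * 3600 = 6991200
ratio = 2*sqrt(1.61e-09*6991200/(pi*0.34^2))
= min(1, 0.352099)
= 0.352099
M(t) = 2.4 * 0.352099 = 0.845 %

0.845


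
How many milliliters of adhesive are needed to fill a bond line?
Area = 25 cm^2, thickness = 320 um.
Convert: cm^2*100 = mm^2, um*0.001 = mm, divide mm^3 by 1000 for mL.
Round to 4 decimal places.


= (25 * 100) * (320 * 0.001) / 1000
= 0.8000 mL

0.8000


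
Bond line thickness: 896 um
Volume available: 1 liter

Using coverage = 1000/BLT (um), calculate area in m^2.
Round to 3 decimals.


1 L = 1e6 mm^3, thickness = 896 um = 0.896 mm
Area = 1e6 / 0.896 mm^2 = (1e6 / 0.896) / 1e6 m^2 = 1000 / 896 m^2
= 1.116 m^2

1.116


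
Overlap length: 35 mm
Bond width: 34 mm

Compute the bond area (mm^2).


Bond area = 35 * 34 = 1190 mm^2

1190


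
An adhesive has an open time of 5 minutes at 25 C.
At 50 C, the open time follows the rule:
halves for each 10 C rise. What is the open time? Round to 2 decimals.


Factor = 2^((50-25)/10) = 5.6569
Open time = 5 / 5.6569 = 0.88 min

0.88


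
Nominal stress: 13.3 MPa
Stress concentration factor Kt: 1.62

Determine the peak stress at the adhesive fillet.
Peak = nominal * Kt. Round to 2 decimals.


Peak stress = 13.3 * 1.62
= 21.55 MPa

21.55


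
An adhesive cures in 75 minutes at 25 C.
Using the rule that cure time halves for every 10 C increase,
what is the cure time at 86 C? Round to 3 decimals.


Factor = 2^((86 - 25) / 10) = 68.5935
Cure time = 75 / 68.5935
= 1.093 minutes

1.093


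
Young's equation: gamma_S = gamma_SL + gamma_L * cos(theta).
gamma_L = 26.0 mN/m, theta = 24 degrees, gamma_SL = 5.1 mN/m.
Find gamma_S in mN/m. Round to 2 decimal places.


cos(24 deg) = 0.913545
gamma_S = 5.1 + 26.0 * 0.913545
= 28.85 mN/m

28.85


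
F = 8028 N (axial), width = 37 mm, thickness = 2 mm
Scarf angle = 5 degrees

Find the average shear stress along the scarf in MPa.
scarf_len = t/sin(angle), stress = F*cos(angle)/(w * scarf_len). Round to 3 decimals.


scarf_len = 2/sin(5 deg) = 22.9474
cos(5 deg) = 0.996195
stress = 8028*0.996195/(37*22.9474) = 9.419 MPa

9.419


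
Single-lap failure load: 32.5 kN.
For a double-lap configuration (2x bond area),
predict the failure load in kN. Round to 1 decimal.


Failure load = 32.5 * 2 = 65.0 kN

65.0


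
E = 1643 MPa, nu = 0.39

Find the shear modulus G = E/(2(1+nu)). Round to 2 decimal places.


G = 1643 / (2 * 1.39)
= 591.01 MPa

591.01


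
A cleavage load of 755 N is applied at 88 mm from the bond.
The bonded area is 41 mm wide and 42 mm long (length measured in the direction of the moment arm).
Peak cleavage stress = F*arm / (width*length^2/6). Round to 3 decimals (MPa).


Moment = 755 * 88 = 66440 N*mm
Section modulus = 41 * 1764 / 6 = 72324 / 6 mm^3
Stress = 66440 / (72324 / 6) = 398640 / 72324
= 5.512 MPa

5.512


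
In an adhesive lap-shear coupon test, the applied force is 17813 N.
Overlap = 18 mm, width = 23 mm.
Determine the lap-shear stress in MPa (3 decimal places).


stress = F / (overlap * width)
= 17813 / (18 * 23)
= 43.027 MPa

43.027


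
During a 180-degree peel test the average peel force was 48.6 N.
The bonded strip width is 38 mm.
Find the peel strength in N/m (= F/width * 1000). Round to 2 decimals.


Peel strength = F/width * 1000
= 48.6 / 38 * 1000
= 1278.95 N/m

1278.95


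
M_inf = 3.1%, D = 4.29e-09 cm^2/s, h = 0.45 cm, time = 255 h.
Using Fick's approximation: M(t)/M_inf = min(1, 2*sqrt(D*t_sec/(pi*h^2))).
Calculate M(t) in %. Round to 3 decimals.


t = 918000 s
ratio = min(1, 2*sqrt(4.29e-09*918000/(pi*0.2025)))
= 0.157359
M(t) = 3.1 * 0.157359 = 0.488%

0.488
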